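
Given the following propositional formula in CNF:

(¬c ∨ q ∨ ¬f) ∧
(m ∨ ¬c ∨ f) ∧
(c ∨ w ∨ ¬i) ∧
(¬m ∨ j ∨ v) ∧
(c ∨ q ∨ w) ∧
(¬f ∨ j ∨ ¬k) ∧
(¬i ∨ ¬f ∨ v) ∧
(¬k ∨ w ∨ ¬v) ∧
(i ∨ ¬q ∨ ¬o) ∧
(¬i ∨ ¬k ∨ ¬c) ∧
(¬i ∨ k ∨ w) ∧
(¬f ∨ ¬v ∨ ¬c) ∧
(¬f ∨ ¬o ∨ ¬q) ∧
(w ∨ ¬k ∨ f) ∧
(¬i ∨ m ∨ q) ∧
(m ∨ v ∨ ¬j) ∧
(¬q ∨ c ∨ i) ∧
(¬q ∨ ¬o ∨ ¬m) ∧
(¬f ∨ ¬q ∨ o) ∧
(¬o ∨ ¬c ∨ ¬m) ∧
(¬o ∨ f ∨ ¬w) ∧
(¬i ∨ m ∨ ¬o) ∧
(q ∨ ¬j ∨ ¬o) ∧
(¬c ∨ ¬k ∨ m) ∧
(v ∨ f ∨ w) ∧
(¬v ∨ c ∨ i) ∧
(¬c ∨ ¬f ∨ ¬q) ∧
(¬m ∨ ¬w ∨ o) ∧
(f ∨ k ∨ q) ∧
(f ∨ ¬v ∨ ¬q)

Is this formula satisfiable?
Yes

Yes, the formula is satisfiable.

One satisfying assignment is: v=False, f=True, o=False, q=False, w=True, c=False, i=False, j=False, k=False, m=False

Verification: With this assignment, all 30 clauses evaluate to true.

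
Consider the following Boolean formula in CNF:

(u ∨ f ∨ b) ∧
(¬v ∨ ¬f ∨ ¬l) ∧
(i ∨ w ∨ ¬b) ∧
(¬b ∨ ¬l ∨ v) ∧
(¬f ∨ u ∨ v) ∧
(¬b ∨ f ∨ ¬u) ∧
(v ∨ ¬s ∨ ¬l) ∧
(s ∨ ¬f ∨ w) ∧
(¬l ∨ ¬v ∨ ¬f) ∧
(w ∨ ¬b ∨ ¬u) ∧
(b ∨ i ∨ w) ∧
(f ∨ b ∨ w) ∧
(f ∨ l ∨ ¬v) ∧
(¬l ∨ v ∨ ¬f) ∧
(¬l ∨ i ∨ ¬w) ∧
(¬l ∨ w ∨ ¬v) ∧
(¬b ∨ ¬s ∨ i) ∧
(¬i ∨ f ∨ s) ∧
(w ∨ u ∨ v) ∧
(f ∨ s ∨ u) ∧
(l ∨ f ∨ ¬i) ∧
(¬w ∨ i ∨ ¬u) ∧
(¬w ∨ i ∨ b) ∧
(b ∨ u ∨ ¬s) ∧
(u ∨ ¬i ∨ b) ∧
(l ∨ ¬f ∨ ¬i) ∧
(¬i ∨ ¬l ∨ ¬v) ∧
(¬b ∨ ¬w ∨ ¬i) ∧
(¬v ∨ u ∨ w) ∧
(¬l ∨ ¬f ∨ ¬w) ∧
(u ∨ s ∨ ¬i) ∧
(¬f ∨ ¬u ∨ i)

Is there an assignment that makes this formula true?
Yes

Yes, the formula is satisfiable.

One satisfying assignment is: u=False, i=False, b=True, w=True, l=False, f=True, s=False, v=True

Verification: With this assignment, all 32 clauses evaluate to true.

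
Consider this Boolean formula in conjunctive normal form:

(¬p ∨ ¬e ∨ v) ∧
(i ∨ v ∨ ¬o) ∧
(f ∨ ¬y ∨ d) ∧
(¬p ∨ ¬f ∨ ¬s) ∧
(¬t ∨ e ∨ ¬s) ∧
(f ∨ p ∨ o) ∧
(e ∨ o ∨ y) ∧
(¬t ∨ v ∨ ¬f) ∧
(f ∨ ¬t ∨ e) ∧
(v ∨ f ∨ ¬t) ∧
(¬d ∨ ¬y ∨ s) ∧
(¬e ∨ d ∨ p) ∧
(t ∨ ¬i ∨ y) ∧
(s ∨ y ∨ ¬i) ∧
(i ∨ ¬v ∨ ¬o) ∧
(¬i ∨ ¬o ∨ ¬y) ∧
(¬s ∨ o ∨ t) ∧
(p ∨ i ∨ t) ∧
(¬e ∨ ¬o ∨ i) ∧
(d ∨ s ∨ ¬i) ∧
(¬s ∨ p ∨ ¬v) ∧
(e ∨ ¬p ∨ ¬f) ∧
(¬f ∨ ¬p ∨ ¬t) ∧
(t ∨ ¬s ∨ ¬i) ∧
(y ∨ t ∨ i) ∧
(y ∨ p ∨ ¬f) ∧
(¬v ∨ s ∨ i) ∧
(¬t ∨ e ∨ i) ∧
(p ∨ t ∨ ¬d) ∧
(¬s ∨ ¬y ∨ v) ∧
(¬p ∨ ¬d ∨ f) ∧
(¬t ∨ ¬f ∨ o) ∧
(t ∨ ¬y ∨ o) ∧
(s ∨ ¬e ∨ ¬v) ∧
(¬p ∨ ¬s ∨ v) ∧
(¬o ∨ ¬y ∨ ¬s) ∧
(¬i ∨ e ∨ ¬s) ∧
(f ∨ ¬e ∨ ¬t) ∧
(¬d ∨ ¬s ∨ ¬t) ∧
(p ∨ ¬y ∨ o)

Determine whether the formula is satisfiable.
No

No, the formula is not satisfiable.

No assignment of truth values to the variables can make all 40 clauses true simultaneously.

The formula is UNSAT (unsatisfiable).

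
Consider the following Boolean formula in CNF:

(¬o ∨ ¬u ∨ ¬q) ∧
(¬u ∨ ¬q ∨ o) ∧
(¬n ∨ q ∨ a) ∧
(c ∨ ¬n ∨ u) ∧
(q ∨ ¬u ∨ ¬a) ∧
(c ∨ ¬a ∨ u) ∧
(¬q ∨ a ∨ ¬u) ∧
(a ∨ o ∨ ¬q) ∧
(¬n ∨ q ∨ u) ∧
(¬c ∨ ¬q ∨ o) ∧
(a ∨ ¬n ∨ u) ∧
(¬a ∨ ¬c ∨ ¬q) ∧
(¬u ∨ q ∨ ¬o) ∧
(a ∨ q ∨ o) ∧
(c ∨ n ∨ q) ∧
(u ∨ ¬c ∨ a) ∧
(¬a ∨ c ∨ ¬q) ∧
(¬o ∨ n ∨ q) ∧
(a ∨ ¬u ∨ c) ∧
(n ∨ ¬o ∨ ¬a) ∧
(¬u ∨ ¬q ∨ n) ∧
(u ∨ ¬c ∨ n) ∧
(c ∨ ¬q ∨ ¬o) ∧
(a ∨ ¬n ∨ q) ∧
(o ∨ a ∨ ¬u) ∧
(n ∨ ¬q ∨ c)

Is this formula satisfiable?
No

No, the formula is not satisfiable.

No assignment of truth values to the variables can make all 26 clauses true simultaneously.

The formula is UNSAT (unsatisfiable).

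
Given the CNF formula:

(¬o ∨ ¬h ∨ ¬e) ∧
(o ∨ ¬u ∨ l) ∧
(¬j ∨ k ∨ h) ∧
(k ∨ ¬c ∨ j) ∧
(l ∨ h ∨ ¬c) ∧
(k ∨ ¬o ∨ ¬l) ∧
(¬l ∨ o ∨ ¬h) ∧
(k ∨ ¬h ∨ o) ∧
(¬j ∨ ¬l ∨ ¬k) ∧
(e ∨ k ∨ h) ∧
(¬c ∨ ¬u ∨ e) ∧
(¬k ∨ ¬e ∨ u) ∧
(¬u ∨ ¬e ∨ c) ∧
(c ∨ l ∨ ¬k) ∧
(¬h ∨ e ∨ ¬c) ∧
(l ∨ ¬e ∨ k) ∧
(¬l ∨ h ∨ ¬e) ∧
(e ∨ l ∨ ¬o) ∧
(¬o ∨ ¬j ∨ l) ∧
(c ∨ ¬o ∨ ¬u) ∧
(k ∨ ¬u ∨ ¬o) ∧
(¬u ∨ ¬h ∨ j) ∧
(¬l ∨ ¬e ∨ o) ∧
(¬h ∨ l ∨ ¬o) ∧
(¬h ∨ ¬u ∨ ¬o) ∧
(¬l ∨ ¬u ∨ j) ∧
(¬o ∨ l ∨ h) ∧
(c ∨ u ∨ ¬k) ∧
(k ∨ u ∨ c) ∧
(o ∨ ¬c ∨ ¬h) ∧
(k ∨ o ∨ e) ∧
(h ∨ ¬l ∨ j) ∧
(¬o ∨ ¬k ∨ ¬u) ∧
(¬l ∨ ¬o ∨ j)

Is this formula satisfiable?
No

No, the formula is not satisfiable.

No assignment of truth values to the variables can make all 34 clauses true simultaneously.

The formula is UNSAT (unsatisfiable).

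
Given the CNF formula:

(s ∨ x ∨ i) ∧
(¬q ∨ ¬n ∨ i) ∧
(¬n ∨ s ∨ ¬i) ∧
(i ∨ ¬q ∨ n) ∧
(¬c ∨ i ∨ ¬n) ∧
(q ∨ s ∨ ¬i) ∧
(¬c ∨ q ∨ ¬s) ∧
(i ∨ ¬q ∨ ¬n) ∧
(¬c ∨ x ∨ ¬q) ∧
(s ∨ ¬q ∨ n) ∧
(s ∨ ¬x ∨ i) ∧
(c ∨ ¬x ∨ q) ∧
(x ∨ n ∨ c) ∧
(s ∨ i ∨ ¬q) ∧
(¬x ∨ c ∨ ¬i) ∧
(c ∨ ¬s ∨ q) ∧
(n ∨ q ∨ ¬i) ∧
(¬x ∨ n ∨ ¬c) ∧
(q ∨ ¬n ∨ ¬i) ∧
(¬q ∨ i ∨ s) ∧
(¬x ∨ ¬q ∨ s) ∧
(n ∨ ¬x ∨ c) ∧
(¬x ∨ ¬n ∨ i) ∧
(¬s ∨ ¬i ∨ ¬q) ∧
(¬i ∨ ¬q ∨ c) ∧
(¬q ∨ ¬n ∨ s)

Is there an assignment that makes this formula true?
No

No, the formula is not satisfiable.

No assignment of truth values to the variables can make all 26 clauses true simultaneously.

The formula is UNSAT (unsatisfiable).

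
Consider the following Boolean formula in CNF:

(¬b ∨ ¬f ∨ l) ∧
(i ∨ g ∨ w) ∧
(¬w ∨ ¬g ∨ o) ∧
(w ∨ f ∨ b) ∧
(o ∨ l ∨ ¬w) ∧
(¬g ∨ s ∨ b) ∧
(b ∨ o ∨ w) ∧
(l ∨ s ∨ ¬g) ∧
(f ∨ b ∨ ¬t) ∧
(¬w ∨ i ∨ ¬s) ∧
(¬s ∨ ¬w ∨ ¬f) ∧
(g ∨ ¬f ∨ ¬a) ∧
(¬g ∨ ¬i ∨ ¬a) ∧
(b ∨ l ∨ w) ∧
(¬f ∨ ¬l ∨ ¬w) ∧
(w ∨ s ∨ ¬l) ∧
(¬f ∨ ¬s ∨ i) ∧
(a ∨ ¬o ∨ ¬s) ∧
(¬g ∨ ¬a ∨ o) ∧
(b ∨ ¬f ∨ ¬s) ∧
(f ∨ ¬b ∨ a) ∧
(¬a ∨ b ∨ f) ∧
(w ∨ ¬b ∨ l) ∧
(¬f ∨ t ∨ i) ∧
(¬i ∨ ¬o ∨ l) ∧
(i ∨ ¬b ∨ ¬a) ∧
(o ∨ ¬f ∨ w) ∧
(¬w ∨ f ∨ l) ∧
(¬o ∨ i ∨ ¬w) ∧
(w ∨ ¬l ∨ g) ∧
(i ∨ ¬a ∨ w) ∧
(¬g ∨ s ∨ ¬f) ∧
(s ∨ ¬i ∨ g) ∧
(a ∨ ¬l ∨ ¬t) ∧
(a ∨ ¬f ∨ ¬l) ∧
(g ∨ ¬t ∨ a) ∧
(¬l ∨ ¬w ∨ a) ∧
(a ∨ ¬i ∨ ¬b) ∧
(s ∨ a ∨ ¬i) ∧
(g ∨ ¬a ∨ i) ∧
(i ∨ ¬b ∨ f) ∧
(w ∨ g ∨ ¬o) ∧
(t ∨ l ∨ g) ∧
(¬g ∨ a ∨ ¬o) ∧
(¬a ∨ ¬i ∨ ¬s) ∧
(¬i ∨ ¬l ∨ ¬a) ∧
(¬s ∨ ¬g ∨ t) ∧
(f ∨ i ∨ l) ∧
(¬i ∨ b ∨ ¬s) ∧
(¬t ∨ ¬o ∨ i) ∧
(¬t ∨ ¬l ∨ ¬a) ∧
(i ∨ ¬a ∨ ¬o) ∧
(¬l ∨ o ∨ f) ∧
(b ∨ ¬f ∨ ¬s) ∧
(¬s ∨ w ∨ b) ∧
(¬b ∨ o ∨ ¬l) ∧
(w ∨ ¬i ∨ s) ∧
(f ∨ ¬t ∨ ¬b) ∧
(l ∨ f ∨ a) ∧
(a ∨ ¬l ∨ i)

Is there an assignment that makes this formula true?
No

No, the formula is not satisfiable.

No assignment of truth values to the variables can make all 60 clauses true simultaneously.

The formula is UNSAT (unsatisfiable).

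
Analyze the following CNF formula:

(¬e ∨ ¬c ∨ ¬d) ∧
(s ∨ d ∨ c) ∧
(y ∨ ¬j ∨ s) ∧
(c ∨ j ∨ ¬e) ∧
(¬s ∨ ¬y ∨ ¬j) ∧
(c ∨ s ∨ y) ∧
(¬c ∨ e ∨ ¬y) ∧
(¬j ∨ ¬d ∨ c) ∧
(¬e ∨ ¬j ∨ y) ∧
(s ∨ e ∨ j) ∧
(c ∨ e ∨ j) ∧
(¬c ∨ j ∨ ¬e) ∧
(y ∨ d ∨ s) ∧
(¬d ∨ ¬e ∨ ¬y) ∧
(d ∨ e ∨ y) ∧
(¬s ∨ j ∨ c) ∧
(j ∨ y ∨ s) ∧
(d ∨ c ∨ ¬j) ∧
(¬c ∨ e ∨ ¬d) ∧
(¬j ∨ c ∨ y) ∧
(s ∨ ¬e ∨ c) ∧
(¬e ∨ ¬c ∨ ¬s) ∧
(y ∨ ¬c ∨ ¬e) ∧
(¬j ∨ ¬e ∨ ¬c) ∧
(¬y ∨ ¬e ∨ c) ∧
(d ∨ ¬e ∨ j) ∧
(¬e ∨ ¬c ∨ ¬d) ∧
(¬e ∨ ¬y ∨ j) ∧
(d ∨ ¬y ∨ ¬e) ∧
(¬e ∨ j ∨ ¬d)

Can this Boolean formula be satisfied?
No

No, the formula is not satisfiable.

No assignment of truth values to the variables can make all 30 clauses true simultaneously.

The formula is UNSAT (unsatisfiable).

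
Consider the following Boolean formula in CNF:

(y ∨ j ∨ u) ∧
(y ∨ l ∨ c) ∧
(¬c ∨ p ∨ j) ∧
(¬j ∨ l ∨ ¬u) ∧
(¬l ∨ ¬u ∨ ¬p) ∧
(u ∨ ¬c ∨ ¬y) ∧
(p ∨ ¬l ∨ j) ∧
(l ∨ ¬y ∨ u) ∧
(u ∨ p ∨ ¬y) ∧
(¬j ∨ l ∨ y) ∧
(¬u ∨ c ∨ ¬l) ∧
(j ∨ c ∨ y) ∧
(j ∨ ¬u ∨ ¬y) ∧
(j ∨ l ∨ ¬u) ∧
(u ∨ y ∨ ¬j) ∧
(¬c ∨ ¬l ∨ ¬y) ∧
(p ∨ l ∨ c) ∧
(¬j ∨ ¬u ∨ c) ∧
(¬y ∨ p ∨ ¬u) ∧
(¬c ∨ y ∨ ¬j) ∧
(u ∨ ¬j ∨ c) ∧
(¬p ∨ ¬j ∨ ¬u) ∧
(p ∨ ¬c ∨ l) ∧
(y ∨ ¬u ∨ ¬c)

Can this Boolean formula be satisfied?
Yes

Yes, the formula is satisfiable.

One satisfying assignment is: c=False, j=False, p=True, l=True, y=True, u=False

Verification: With this assignment, all 24 clauses evaluate to true.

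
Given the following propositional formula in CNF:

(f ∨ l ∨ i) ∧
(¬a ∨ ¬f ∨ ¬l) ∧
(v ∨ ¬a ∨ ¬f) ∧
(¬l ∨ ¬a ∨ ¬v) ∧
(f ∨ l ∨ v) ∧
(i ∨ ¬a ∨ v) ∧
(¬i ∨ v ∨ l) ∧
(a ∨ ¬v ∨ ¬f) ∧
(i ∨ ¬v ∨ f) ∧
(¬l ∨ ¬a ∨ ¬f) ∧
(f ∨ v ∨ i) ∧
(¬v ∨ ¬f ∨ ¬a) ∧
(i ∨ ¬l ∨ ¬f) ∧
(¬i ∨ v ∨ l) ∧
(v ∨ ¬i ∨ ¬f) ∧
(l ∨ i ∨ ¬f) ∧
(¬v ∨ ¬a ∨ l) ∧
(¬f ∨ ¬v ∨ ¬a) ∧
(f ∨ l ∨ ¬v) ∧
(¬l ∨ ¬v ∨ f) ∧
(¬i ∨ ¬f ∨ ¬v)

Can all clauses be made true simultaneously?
Yes

Yes, the formula is satisfiable.

One satisfying assignment is: l=True, f=False, a=False, i=True, v=False

Verification: With this assignment, all 21 clauses evaluate to true.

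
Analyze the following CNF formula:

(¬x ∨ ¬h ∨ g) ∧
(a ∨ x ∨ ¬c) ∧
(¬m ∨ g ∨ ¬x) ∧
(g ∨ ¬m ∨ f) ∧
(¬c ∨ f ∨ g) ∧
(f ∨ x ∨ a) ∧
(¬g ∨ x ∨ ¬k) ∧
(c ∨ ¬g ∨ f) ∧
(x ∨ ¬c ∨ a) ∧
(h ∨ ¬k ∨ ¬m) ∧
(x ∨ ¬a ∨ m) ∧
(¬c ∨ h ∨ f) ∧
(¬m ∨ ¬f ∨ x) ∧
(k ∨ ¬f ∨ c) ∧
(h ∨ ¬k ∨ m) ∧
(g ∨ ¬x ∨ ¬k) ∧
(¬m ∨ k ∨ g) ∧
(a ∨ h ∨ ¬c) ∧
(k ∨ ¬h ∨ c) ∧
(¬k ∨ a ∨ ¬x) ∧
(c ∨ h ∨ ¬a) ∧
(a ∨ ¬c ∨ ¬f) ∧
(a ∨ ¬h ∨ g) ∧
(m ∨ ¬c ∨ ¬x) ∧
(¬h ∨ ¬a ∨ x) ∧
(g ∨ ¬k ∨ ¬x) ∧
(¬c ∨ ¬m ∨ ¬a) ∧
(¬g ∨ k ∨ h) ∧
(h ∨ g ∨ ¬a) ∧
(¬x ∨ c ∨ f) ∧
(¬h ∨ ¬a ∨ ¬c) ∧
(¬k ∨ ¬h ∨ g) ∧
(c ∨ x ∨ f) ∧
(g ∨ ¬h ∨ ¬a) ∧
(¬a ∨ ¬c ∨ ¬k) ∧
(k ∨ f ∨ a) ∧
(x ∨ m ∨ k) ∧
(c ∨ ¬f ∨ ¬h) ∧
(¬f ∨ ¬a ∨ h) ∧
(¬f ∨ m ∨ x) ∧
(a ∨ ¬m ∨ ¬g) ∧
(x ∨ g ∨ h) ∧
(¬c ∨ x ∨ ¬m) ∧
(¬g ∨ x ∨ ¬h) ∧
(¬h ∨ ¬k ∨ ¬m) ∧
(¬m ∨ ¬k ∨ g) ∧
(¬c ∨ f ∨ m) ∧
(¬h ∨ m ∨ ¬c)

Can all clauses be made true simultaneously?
No

No, the formula is not satisfiable.

No assignment of truth values to the variables can make all 48 clauses true simultaneously.

The formula is UNSAT (unsatisfiable).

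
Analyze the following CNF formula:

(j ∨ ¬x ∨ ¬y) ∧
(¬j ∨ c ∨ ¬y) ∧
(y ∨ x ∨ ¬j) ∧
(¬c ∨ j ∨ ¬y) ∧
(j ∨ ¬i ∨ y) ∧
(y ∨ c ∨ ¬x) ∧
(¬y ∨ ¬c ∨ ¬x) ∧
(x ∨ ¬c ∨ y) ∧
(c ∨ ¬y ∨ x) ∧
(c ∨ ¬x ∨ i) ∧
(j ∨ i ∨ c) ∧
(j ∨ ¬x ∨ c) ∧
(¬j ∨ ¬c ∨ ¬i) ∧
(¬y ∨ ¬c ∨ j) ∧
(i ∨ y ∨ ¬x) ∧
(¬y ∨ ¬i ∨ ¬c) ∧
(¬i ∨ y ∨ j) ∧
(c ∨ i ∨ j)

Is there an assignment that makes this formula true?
Yes

Yes, the formula is satisfiable.

One satisfying assignment is: c=True, i=False, j=True, x=False, y=True

Verification: With this assignment, all 18 clauses evaluate to true.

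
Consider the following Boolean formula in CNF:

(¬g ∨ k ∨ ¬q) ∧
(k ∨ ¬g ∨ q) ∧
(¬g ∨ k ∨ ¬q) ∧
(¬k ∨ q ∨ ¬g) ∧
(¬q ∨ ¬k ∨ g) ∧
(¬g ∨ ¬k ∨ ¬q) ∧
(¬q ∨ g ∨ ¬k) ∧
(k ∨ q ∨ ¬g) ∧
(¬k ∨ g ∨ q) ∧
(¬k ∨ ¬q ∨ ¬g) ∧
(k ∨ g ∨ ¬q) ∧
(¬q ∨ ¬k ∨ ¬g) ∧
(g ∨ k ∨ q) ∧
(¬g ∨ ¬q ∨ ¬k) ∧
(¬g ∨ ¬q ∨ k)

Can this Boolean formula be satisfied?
No

No, the formula is not satisfiable.

No assignment of truth values to the variables can make all 15 clauses true simultaneously.

The formula is UNSAT (unsatisfiable).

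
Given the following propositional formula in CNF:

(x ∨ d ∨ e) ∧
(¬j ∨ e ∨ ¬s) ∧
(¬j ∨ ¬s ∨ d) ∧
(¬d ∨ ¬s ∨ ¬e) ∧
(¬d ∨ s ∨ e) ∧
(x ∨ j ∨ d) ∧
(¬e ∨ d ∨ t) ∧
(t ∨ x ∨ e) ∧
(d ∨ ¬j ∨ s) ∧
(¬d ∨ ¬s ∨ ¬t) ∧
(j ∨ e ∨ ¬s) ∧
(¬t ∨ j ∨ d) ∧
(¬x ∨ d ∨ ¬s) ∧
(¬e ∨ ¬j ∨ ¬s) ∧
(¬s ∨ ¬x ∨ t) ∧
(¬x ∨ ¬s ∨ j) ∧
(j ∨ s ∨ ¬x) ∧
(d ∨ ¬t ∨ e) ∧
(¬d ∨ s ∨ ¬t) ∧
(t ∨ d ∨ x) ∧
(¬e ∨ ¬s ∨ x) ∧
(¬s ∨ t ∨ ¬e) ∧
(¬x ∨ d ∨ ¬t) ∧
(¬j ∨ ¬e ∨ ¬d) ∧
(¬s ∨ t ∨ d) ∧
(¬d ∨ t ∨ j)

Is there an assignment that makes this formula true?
No

No, the formula is not satisfiable.

No assignment of truth values to the variables can make all 26 clauses true simultaneously.

The formula is UNSAT (unsatisfiable).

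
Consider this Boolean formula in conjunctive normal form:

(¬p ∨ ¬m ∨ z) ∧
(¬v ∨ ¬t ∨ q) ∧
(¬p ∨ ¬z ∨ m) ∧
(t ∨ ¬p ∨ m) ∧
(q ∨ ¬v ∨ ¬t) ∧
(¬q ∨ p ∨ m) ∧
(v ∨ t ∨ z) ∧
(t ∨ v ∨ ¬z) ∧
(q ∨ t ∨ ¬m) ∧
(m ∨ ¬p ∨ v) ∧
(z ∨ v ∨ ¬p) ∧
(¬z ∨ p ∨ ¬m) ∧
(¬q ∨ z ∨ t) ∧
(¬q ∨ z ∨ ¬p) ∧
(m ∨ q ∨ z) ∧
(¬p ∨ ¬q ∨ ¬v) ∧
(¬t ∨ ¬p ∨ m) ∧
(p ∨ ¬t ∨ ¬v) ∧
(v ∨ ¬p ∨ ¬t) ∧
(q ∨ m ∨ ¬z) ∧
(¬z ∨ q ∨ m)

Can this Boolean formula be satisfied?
Yes

Yes, the formula is satisfiable.

One satisfying assignment is: z=False, v=False, m=True, t=True, q=False, p=False

Verification: With this assignment, all 21 clauses evaluate to true.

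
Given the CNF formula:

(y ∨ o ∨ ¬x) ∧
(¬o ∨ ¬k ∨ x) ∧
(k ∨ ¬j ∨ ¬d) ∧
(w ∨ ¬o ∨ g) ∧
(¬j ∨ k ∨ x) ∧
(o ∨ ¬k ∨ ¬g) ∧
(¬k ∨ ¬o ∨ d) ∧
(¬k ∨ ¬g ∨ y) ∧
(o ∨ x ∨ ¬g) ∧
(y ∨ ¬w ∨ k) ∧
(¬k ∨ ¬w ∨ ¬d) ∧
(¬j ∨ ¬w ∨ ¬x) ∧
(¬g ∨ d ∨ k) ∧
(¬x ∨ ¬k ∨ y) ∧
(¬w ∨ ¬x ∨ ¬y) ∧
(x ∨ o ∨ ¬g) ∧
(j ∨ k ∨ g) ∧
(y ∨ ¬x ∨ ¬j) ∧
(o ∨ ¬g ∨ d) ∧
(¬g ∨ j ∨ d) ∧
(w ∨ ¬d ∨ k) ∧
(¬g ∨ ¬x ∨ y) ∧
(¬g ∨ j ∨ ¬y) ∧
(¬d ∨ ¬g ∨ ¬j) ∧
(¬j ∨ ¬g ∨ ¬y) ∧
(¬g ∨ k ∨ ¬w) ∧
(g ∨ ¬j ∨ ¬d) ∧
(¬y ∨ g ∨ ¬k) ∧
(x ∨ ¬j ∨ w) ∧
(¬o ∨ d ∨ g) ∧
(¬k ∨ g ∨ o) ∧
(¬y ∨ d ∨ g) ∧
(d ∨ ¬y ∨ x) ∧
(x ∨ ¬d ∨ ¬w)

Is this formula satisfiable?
No

No, the formula is not satisfiable.

No assignment of truth values to the variables can make all 34 clauses true simultaneously.

The formula is UNSAT (unsatisfiable).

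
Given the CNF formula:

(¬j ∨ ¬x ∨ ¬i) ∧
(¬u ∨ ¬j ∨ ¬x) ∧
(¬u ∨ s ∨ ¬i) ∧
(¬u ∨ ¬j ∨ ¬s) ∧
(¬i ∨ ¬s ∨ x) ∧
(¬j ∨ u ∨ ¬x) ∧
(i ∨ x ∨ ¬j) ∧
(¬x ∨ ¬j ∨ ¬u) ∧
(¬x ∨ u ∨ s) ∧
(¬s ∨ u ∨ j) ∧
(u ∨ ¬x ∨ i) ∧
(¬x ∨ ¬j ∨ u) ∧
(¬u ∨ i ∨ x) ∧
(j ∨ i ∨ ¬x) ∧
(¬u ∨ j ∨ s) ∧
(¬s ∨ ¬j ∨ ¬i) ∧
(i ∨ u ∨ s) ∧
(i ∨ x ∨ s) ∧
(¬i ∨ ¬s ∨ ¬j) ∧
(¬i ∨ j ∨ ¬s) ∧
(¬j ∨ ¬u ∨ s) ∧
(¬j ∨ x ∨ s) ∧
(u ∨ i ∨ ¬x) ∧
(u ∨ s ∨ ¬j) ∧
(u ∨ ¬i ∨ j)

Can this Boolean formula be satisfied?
No

No, the formula is not satisfiable.

No assignment of truth values to the variables can make all 25 clauses true simultaneously.

The formula is UNSAT (unsatisfiable).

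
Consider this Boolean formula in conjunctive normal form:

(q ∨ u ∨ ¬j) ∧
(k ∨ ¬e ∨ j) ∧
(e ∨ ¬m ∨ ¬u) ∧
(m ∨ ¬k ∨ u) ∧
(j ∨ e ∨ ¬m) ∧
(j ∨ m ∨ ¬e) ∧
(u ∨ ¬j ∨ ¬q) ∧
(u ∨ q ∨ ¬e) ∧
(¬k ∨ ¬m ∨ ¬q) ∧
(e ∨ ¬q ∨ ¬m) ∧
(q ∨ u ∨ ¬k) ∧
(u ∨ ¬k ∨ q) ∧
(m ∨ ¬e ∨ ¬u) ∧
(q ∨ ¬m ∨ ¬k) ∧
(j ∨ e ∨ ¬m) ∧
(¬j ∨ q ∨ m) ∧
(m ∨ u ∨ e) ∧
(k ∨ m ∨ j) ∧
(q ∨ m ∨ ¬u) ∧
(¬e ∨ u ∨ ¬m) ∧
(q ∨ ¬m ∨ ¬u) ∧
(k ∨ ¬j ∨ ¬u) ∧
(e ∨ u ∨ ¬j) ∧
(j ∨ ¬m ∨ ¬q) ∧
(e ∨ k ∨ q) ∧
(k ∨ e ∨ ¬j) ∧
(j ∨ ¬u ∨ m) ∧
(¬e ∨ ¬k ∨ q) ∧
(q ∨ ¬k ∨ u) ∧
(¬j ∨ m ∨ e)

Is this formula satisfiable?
No

No, the formula is not satisfiable.

No assignment of truth values to the variables can make all 30 clauses true simultaneously.

The formula is UNSAT (unsatisfiable).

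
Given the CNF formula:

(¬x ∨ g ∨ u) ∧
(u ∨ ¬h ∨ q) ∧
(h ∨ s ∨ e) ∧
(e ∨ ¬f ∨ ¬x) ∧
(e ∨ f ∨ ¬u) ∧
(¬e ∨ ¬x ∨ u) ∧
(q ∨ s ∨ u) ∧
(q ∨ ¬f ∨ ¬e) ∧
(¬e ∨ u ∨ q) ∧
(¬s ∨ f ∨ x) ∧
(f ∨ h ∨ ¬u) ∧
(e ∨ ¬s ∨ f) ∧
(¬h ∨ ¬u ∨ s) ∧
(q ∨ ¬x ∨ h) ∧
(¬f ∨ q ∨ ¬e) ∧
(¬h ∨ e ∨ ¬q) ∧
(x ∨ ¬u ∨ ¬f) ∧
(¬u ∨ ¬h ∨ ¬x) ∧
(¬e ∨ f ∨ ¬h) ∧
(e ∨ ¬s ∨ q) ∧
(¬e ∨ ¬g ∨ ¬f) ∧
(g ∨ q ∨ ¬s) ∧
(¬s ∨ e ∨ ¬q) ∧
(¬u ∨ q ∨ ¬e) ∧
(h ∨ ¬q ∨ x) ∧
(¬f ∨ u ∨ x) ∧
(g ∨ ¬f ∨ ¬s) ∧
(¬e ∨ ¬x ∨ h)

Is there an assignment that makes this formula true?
No

No, the formula is not satisfiable.

No assignment of truth values to the variables can make all 28 clauses true simultaneously.

The formula is UNSAT (unsatisfiable).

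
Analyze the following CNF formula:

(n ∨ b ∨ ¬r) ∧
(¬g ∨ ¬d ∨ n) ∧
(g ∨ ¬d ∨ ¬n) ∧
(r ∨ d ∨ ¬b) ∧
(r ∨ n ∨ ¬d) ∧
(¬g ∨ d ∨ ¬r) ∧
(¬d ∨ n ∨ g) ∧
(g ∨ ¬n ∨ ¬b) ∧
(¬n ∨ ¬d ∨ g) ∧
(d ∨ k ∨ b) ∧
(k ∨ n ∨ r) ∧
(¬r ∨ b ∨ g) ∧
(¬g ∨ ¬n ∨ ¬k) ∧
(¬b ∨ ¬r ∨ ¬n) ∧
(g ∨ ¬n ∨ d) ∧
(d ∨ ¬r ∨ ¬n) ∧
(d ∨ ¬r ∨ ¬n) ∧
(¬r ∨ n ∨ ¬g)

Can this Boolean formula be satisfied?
Yes

Yes, the formula is satisfiable.

One satisfying assignment is: r=True, g=False, n=False, d=False, k=False, b=True

Verification: With this assignment, all 18 clauses evaluate to true.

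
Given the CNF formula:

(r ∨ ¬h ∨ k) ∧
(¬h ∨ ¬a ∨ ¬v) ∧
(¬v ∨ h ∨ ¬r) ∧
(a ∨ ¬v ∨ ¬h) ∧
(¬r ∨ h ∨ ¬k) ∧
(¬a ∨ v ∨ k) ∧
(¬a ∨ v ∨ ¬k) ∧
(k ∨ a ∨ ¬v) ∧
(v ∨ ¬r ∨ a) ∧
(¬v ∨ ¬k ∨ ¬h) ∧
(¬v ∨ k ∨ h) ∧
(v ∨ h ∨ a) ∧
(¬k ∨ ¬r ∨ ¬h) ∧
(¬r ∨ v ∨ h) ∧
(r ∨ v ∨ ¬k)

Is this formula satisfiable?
Yes

Yes, the formula is satisfiable.

One satisfying assignment is: k=True, v=True, r=False, h=False, a=False

Verification: With this assignment, all 15 clauses evaluate to true.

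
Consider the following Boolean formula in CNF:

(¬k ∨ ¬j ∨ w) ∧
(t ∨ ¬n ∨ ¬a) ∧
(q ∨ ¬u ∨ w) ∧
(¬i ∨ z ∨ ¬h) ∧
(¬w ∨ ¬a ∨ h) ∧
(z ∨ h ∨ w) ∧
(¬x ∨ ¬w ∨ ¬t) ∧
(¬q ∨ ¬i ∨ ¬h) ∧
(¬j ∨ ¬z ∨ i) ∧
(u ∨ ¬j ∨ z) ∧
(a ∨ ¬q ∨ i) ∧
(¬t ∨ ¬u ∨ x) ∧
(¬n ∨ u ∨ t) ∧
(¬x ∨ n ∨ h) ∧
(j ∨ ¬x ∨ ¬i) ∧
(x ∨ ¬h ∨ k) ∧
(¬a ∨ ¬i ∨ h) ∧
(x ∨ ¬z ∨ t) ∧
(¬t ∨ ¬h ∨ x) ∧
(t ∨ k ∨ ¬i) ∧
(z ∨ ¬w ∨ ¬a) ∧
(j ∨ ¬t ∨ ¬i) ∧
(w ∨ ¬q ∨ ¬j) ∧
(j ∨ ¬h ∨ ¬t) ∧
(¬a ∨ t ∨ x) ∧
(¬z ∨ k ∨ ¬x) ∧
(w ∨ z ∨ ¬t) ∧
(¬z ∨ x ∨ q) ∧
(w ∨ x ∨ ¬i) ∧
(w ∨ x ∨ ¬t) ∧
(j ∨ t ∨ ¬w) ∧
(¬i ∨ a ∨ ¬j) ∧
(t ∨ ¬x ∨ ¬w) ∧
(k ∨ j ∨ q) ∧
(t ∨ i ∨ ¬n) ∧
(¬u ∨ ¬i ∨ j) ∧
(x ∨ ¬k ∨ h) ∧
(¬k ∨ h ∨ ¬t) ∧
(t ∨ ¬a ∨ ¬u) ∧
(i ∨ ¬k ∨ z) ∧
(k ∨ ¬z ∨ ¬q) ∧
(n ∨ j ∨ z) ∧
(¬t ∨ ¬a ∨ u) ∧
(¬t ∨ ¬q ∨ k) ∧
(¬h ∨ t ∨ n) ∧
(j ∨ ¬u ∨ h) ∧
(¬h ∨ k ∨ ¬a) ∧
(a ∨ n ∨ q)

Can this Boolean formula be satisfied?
No

No, the formula is not satisfiable.

No assignment of truth values to the variables can make all 48 clauses true simultaneously.

The formula is UNSAT (unsatisfiable).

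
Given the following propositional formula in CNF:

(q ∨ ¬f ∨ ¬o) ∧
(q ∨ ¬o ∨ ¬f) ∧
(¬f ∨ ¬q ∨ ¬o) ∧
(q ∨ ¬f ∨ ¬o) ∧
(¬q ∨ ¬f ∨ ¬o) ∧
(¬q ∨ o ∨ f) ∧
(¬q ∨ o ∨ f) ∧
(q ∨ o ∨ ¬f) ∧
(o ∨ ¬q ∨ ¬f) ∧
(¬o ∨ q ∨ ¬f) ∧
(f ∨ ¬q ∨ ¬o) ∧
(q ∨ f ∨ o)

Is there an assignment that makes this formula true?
Yes

Yes, the formula is satisfiable.

One satisfying assignment is: f=False, o=True, q=False

Verification: With this assignment, all 12 clauses evaluate to true.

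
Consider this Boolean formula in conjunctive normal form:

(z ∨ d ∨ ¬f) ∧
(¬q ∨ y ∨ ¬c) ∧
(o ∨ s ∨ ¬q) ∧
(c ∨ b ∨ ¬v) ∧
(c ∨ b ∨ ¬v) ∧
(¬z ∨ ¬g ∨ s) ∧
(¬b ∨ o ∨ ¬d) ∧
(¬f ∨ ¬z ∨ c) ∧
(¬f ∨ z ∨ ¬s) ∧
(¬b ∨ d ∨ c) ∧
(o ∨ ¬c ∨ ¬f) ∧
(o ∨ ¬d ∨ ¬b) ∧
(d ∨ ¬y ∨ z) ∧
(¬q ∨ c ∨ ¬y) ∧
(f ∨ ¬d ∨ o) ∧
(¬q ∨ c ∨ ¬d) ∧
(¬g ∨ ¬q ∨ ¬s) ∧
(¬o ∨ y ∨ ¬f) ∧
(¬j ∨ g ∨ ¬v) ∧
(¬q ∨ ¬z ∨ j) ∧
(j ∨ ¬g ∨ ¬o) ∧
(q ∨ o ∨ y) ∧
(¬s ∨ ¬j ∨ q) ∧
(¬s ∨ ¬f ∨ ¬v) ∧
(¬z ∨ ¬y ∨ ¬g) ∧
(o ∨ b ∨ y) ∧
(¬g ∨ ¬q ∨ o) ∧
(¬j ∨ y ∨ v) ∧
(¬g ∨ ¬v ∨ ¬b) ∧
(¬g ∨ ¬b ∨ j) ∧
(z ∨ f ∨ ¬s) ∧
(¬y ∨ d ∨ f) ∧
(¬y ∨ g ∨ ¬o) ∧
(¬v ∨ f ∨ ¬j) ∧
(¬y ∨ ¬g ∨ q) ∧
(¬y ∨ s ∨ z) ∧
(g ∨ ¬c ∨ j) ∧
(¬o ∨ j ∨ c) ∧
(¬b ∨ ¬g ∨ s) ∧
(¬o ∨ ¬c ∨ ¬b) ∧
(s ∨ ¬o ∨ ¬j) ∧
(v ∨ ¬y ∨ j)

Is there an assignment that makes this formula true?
No

No, the formula is not satisfiable.

No assignment of truth values to the variables can make all 42 clauses true simultaneously.

The formula is UNSAT (unsatisfiable).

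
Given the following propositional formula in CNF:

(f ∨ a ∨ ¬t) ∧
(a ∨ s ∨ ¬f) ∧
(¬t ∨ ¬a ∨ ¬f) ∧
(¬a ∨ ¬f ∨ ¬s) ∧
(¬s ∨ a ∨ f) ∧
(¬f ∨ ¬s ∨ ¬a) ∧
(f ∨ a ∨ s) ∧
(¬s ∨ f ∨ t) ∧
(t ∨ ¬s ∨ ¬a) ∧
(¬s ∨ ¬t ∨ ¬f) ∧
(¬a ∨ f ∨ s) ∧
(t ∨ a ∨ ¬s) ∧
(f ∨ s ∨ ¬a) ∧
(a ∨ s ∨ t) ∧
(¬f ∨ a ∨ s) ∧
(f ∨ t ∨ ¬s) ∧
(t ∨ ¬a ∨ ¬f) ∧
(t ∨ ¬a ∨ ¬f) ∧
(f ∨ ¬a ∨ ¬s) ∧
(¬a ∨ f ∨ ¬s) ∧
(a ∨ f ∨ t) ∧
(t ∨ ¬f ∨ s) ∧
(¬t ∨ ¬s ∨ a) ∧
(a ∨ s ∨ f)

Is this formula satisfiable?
No

No, the formula is not satisfiable.

No assignment of truth values to the variables can make all 24 clauses true simultaneously.

The formula is UNSAT (unsatisfiable).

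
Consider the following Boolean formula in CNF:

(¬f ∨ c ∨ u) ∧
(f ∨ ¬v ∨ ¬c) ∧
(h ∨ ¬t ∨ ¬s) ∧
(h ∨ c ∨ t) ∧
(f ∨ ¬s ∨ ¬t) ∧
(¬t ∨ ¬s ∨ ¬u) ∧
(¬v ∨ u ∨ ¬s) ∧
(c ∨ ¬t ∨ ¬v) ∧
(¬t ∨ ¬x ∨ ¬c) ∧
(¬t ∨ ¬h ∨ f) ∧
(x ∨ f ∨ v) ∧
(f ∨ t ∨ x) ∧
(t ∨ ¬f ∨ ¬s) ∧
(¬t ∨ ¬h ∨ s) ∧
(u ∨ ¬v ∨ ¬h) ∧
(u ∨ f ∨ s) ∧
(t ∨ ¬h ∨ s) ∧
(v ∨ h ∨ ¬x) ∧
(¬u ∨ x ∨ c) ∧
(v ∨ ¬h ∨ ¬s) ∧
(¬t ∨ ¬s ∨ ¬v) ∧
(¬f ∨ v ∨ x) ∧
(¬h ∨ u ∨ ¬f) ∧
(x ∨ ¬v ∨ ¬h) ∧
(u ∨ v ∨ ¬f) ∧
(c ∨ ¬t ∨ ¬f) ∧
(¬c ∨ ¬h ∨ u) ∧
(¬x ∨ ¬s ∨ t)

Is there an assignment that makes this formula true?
Yes

Yes, the formula is satisfiable.

One satisfying assignment is: c=True, x=False, s=False, h=False, u=False, v=True, t=False, f=True

Verification: With this assignment, all 28 clauses evaluate to true.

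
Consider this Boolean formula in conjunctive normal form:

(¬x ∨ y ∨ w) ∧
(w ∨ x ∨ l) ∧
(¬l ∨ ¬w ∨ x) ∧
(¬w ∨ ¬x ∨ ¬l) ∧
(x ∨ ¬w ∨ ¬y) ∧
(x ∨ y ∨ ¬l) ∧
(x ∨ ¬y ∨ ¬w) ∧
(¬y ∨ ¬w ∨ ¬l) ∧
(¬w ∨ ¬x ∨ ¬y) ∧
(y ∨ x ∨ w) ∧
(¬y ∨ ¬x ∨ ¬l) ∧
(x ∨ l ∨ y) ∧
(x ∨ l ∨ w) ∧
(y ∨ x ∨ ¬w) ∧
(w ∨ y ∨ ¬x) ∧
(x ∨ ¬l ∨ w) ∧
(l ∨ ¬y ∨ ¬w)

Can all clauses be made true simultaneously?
Yes

Yes, the formula is satisfiable.

One satisfying assignment is: y=False, w=True, x=True, l=False

Verification: With this assignment, all 17 clauses evaluate to true.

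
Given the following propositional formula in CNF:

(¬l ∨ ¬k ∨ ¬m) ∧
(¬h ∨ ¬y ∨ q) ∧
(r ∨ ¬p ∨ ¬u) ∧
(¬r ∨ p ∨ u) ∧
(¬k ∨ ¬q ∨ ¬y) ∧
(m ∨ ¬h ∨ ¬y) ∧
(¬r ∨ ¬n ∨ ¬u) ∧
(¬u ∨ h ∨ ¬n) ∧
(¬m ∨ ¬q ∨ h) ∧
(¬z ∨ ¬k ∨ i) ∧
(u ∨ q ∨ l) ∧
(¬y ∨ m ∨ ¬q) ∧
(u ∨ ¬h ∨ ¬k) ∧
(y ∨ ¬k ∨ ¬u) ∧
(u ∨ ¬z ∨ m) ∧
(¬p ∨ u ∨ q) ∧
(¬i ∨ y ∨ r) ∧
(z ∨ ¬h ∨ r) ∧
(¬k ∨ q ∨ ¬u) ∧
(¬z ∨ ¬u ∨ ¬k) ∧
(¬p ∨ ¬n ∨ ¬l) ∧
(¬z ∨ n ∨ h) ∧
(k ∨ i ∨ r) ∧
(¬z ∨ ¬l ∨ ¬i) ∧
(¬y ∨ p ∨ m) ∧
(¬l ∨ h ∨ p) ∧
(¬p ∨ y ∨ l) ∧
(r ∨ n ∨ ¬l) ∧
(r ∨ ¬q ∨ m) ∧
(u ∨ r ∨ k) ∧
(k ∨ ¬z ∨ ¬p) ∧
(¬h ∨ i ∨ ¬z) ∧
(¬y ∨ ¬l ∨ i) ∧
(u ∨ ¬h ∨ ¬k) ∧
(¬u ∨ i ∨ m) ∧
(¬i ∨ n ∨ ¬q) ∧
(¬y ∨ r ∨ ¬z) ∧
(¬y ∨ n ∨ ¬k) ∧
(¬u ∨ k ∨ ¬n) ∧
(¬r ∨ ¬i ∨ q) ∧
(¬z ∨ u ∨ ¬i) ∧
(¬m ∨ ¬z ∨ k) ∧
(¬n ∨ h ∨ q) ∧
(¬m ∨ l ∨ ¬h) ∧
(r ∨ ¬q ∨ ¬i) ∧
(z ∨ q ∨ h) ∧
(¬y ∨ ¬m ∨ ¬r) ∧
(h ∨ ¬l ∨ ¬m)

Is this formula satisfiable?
Yes

Yes, the formula is satisfiable.

One satisfying assignment is: h=True, u=False, z=False, p=True, i=False, q=True, m=False, r=True, l=True, k=False, n=False, y=False

Verification: With this assignment, all 48 clauses evaluate to true.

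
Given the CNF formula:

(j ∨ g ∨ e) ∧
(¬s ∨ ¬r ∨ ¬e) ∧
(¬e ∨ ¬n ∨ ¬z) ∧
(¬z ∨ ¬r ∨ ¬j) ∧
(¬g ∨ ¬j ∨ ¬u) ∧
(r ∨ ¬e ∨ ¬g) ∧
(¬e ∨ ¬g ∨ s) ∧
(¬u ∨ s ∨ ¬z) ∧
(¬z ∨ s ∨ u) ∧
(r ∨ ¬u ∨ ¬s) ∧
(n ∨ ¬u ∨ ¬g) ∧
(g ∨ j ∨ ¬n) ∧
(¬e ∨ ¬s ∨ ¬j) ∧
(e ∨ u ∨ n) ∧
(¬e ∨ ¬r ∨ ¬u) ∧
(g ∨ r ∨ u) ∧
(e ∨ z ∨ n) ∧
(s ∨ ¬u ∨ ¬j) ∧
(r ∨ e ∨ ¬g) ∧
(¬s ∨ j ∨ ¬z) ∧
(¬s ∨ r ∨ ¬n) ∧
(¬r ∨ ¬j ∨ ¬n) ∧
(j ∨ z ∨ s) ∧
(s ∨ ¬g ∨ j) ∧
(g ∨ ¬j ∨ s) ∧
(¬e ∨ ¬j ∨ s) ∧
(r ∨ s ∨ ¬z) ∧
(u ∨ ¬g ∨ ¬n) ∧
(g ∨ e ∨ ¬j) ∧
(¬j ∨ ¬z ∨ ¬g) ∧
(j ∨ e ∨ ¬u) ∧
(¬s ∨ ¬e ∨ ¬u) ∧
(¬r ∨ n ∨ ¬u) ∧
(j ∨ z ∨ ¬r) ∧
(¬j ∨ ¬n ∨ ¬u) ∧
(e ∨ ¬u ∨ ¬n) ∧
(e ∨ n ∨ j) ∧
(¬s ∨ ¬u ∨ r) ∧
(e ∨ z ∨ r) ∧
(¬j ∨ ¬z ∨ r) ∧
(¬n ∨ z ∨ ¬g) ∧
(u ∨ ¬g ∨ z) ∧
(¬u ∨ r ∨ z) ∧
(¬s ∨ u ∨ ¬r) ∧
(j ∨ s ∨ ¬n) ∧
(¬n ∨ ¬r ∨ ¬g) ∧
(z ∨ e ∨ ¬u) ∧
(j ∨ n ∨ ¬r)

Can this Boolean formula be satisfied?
No

No, the formula is not satisfiable.

No assignment of truth values to the variables can make all 48 clauses true simultaneously.

The formula is UNSAT (unsatisfiable).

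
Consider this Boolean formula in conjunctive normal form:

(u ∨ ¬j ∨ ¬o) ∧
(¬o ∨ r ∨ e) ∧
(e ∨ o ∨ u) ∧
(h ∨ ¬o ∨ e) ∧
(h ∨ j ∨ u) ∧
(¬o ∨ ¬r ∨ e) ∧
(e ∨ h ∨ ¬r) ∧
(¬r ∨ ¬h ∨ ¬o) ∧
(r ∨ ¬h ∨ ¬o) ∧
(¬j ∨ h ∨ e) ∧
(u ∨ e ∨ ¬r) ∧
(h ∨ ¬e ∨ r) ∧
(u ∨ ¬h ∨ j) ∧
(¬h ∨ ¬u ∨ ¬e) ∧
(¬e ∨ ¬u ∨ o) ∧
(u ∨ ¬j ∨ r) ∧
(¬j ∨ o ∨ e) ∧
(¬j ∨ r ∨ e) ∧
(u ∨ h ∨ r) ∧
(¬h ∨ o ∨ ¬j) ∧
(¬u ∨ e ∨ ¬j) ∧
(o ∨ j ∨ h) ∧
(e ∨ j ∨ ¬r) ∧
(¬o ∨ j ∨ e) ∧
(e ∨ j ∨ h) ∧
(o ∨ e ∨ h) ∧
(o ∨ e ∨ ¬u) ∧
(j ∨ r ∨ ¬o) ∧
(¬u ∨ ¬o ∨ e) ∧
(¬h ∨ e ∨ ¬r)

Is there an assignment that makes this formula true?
Yes

Yes, the formula is satisfiable.

One satisfying assignment is: j=True, e=True, u=False, r=True, o=False, h=False

Verification: With this assignment, all 30 clauses evaluate to true.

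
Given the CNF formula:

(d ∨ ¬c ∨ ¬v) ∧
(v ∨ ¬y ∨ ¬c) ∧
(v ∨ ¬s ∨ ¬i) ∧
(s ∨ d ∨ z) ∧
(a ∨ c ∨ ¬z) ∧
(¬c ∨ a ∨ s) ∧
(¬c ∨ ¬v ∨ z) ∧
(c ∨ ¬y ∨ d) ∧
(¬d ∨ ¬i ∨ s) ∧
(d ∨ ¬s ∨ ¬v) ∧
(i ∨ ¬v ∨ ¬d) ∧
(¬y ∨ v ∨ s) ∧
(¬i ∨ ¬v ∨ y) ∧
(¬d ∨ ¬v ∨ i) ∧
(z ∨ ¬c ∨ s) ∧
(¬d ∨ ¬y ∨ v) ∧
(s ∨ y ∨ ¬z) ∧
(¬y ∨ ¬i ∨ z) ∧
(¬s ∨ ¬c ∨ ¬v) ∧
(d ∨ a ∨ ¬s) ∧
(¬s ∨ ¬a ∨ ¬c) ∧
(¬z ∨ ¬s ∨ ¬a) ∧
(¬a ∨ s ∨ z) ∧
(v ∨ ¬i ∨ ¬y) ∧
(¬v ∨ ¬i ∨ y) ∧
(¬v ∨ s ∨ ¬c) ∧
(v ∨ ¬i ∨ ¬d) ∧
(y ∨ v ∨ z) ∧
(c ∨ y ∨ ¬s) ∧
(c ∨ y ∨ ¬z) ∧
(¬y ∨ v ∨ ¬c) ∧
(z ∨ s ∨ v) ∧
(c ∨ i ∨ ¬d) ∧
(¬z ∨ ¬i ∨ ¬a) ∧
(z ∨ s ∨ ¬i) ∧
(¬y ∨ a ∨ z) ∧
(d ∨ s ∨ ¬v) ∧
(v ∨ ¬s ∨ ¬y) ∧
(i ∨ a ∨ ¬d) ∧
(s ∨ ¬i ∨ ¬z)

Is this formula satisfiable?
No

No, the formula is not satisfiable.

No assignment of truth values to the variables can make all 40 clauses true simultaneously.

The formula is UNSAT (unsatisfiable).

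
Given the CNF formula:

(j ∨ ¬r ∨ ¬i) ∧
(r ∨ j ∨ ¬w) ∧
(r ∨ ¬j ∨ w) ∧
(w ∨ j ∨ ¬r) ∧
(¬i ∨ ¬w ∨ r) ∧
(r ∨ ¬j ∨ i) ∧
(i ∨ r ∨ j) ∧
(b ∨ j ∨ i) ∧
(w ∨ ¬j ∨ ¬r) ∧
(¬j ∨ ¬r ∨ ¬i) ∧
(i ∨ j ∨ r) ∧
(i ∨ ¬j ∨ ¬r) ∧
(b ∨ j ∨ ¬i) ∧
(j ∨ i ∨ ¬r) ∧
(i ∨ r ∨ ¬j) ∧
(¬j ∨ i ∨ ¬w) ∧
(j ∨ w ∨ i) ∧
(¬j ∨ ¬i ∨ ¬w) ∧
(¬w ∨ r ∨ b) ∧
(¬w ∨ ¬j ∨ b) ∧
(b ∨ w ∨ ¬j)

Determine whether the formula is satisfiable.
Yes

Yes, the formula is satisfiable.

One satisfying assignment is: r=False, b=True, j=False, w=False, i=True

Verification: With this assignment, all 21 clauses evaluate to true.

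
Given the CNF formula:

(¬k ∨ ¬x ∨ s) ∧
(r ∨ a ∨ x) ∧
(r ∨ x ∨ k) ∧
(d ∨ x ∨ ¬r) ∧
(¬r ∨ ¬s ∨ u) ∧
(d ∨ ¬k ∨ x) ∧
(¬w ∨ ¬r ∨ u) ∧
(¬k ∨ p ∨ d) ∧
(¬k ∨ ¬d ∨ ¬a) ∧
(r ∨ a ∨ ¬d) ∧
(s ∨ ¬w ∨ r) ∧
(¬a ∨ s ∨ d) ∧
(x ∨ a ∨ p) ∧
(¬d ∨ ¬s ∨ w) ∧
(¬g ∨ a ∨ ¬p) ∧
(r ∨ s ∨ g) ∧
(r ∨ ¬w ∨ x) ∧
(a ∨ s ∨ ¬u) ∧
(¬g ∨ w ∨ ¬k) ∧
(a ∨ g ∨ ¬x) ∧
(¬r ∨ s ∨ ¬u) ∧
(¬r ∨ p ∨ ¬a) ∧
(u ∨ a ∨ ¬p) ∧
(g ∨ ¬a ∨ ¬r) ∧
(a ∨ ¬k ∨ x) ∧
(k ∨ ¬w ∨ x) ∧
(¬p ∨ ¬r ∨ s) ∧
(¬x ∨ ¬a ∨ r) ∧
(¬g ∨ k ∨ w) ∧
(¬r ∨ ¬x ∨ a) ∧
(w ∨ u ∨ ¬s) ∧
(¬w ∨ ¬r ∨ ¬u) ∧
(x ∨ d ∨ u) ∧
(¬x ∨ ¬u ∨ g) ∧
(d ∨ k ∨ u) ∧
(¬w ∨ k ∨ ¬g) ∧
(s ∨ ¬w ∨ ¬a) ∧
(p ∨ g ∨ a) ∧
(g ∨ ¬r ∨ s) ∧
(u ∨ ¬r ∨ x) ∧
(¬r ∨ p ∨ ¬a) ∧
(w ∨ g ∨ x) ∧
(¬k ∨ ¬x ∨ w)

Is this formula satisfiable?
No

No, the formula is not satisfiable.

No assignment of truth values to the variables can make all 43 clauses true simultaneously.

The formula is UNSAT (unsatisfiable).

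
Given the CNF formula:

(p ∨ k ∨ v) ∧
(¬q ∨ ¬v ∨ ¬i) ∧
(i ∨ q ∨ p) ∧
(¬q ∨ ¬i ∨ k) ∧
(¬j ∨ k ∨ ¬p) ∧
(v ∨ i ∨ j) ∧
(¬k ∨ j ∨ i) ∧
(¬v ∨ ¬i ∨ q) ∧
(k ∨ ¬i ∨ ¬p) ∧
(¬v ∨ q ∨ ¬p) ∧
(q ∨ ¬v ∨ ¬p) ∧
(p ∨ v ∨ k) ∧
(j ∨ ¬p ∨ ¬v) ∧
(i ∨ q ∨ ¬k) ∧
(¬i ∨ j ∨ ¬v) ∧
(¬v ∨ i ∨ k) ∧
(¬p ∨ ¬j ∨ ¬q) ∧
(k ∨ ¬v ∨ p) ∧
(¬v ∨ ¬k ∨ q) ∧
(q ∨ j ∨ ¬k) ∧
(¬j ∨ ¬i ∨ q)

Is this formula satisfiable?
Yes

Yes, the formula is satisfiable.

One satisfying assignment is: i=False, q=True, p=False, j=True, k=True, v=True

Verification: With this assignment, all 21 clauses evaluate to true.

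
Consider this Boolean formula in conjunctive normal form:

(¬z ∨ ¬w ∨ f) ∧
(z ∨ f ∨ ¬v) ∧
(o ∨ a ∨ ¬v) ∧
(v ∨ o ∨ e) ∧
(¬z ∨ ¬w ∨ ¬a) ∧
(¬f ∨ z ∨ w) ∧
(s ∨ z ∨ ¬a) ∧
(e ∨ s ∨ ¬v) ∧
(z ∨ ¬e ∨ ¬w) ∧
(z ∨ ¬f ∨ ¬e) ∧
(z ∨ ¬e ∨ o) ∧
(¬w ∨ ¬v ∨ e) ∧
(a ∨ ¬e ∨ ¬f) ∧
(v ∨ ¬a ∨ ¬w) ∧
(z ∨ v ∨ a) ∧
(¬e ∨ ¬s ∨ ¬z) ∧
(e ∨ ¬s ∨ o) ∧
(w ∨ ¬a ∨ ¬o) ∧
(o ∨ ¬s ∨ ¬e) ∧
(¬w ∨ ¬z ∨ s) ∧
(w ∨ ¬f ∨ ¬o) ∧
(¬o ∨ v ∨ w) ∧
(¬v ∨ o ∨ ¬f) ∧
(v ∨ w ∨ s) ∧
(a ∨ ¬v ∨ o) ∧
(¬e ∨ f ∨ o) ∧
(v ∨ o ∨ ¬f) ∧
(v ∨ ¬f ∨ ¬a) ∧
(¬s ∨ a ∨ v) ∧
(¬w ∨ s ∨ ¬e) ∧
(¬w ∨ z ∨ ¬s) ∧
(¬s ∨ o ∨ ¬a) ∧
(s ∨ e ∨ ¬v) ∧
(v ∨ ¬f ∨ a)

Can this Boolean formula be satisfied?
Yes

Yes, the formula is satisfiable.

One satisfying assignment is: a=False, s=False, f=False, o=True, e=True, w=False, v=True, z=True

Verification: With this assignment, all 34 clauses evaluate to true.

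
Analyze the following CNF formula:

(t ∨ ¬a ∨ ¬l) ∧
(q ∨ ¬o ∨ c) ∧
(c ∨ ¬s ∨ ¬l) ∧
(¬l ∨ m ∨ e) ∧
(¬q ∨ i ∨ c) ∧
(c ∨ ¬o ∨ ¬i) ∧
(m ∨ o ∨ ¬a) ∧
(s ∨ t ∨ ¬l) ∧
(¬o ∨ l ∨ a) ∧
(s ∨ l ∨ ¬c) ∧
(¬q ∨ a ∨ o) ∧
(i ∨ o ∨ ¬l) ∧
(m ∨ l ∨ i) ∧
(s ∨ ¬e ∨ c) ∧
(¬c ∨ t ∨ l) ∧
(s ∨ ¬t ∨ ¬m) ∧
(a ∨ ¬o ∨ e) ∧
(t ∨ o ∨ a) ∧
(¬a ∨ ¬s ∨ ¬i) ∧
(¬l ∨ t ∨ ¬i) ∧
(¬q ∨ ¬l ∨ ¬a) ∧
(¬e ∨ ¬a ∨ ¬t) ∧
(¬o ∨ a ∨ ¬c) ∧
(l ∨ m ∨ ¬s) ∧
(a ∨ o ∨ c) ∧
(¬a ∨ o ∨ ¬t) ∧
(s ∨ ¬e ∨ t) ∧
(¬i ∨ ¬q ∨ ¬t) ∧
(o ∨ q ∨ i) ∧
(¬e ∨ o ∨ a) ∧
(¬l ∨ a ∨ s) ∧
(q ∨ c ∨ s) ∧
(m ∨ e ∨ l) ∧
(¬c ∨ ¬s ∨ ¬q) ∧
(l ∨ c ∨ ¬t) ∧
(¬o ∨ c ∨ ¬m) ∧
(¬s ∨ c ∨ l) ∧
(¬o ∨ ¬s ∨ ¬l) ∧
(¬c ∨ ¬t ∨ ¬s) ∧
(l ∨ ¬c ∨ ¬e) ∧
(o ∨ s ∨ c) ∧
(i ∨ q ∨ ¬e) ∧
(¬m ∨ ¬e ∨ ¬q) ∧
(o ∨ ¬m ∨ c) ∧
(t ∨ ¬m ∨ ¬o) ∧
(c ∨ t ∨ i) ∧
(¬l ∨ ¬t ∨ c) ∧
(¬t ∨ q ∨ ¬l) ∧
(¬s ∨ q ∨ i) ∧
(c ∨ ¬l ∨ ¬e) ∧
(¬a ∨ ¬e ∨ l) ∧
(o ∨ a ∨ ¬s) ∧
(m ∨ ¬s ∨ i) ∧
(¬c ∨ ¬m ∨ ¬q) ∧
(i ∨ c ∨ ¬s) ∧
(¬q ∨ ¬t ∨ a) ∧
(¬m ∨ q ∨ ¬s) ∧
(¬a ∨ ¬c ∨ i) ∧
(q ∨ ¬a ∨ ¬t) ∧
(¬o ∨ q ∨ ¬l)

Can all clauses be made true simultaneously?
No

No, the formula is not satisfiable.

No assignment of truth values to the variables can make all 60 clauses true simultaneously.

The formula is UNSAT (unsatisfiable).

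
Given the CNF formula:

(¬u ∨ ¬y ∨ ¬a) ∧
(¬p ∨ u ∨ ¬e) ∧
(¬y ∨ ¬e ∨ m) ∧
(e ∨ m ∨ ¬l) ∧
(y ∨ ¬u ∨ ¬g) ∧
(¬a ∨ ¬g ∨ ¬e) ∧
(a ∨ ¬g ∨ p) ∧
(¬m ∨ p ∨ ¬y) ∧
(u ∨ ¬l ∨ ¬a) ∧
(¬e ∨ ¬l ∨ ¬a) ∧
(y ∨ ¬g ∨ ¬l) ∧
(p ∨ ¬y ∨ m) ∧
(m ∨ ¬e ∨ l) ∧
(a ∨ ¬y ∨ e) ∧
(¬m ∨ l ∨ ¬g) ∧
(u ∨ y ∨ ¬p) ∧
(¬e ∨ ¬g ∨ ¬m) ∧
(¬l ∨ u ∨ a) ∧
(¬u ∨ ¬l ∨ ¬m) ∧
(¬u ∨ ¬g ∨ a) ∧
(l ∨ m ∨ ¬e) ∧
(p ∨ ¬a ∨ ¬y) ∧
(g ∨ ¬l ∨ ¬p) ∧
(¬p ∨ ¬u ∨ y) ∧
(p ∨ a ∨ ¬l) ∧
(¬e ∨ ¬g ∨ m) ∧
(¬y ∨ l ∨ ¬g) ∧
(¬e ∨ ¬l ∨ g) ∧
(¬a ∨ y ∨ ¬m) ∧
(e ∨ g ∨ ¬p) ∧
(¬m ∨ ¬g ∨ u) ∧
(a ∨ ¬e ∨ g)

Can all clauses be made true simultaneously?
Yes

Yes, the formula is satisfiable.

One satisfying assignment is: m=False, y=False, p=False, e=False, a=False, l=False, g=False, u=False

Verification: With this assignment, all 32 clauses evaluate to true.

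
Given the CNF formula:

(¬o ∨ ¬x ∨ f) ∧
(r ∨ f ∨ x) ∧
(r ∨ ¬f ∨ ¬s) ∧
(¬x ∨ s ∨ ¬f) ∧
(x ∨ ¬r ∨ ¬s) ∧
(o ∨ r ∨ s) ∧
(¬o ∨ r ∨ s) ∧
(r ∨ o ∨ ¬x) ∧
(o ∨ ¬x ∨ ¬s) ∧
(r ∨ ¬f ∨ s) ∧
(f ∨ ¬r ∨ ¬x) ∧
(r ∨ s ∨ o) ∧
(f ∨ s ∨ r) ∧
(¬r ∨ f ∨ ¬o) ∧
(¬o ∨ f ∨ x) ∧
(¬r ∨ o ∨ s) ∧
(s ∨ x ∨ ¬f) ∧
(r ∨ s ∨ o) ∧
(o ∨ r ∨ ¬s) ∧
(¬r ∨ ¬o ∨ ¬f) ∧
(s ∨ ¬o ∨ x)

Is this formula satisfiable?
No

No, the formula is not satisfiable.

No assignment of truth values to the variables can make all 21 clauses true simultaneously.

The formula is UNSAT (unsatisfiable).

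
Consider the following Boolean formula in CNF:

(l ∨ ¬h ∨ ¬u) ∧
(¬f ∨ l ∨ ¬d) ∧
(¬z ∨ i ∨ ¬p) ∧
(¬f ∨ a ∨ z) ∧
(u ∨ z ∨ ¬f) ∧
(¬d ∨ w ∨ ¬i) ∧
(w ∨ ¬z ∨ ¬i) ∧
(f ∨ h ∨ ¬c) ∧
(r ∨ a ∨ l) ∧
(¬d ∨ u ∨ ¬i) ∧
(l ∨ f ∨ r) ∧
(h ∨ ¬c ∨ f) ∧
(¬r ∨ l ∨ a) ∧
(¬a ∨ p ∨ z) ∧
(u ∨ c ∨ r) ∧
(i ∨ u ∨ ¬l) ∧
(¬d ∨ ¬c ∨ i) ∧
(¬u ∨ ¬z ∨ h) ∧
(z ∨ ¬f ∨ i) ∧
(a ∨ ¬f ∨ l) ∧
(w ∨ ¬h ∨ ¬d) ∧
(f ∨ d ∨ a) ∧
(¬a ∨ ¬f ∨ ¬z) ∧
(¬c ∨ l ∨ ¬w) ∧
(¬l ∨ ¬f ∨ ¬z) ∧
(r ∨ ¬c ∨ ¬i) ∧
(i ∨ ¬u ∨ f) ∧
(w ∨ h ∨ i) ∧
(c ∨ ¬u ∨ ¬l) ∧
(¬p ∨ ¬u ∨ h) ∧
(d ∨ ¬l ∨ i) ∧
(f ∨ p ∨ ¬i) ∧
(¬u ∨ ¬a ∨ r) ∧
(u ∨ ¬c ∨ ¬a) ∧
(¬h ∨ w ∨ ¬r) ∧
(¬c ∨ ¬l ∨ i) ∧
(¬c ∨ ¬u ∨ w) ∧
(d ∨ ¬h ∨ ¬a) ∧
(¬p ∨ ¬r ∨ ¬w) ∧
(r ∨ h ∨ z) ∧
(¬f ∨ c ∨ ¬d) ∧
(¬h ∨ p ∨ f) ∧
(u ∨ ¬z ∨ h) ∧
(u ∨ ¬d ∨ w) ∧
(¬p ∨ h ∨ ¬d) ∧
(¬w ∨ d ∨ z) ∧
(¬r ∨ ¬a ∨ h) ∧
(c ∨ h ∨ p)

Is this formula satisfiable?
No

No, the formula is not satisfiable.

No assignment of truth values to the variables can make all 48 clauses true simultaneously.

The formula is UNSAT (unsatisfiable).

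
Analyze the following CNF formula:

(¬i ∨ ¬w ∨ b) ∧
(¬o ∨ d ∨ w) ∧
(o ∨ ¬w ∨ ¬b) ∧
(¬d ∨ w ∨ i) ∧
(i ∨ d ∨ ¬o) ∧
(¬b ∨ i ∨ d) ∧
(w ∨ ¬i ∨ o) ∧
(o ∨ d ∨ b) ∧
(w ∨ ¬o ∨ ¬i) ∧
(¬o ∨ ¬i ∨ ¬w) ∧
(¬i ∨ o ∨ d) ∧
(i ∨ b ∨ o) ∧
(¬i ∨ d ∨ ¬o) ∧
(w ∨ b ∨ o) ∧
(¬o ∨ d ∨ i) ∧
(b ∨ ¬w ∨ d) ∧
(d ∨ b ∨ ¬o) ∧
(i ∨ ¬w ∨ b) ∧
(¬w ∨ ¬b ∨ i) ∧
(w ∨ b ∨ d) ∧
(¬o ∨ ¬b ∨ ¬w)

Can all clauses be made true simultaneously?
No

No, the formula is not satisfiable.

No assignment of truth values to the variables can make all 21 clauses true simultaneously.

The formula is UNSAT (unsatisfiable).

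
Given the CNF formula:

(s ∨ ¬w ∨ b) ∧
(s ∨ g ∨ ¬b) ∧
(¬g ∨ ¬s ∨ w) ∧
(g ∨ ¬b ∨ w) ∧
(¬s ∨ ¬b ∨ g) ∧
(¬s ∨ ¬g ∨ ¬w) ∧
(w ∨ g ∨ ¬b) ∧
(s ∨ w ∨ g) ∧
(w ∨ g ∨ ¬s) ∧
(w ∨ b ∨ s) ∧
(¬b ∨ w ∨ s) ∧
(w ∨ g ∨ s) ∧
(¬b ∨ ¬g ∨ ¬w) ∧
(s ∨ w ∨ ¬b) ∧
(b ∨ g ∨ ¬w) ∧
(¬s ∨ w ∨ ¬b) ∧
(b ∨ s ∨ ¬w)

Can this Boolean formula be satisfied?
No

No, the formula is not satisfiable.

No assignment of truth values to the variables can make all 17 clauses true simultaneously.

The formula is UNSAT (unsatisfiable).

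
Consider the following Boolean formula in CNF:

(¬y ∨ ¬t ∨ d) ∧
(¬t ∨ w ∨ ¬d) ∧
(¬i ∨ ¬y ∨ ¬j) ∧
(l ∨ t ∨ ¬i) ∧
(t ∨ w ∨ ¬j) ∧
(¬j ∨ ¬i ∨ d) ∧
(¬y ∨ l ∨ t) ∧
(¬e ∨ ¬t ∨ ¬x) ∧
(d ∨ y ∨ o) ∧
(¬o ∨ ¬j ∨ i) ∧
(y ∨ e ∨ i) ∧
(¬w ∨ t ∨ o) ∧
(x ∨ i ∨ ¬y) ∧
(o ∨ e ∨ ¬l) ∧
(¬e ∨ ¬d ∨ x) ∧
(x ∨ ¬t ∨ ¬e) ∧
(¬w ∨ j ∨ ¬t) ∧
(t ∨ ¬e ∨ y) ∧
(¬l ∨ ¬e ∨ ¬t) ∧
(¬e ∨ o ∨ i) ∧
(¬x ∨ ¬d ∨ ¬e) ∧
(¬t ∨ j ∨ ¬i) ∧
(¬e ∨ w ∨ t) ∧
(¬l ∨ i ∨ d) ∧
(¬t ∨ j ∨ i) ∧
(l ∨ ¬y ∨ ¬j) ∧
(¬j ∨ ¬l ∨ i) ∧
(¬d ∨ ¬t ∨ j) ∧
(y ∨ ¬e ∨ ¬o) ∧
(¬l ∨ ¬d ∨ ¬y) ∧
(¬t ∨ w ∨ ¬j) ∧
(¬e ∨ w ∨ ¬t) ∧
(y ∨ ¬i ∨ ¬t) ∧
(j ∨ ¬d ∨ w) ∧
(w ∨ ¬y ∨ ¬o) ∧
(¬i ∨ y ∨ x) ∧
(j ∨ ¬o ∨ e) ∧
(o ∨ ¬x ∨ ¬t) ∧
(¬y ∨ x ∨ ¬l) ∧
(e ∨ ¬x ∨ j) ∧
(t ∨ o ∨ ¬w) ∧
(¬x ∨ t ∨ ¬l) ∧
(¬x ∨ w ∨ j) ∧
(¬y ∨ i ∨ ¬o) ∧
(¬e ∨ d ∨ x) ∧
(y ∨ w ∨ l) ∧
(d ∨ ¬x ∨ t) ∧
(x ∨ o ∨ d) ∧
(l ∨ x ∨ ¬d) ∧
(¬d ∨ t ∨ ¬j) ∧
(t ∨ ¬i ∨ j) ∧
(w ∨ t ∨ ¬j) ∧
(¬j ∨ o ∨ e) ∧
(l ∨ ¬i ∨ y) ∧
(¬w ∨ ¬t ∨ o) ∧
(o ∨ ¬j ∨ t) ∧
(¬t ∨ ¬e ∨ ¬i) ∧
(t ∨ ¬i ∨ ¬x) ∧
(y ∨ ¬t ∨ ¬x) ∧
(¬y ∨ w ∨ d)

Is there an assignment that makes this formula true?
No

No, the formula is not satisfiable.

No assignment of truth values to the variables can make all 60 clauses true simultaneously.

The formula is UNSAT (unsatisfiable).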